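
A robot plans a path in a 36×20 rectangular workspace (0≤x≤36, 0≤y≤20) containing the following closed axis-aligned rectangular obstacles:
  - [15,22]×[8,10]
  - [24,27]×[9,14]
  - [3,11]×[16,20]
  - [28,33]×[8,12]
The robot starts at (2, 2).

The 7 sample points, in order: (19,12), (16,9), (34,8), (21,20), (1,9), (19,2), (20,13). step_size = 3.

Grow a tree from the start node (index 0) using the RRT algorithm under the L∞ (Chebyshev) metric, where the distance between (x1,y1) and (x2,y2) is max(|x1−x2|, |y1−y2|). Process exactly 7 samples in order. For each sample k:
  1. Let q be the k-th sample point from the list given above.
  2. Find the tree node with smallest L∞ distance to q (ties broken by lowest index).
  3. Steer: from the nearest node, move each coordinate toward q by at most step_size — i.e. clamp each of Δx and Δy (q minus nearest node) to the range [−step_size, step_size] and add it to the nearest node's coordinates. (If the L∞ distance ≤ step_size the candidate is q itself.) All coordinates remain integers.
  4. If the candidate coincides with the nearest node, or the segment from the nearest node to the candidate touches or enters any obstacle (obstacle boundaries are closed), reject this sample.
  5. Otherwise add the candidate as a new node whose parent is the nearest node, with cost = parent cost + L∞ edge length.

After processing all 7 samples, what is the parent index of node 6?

1. q=(19,12) nearest=0 d=17 new=(5,5) → add node 1 parent=0 cost=3
2. q=(16,9) nearest=1 d=11 new=(8,8) → add node 2 parent=1 cost=6
3. q=(34,8) nearest=2 d=26 new=(11,8) → add node 3 parent=2 cost=9
4. q=(21,20) nearest=3 d=12 new=(14,11) → add node 4 parent=3 cost=12
5. q=(1,9) nearest=1 d=4 new=(2,8) → add node 5 parent=1 cost=6
6. q=(19,2) nearest=3 d=8 new=(14,5) → add node 6 parent=3 cost=12
7. q=(20,13) nearest=4 d=6 new=(17,13) → add node 7 parent=4 cost=15

Parent of node 6: 3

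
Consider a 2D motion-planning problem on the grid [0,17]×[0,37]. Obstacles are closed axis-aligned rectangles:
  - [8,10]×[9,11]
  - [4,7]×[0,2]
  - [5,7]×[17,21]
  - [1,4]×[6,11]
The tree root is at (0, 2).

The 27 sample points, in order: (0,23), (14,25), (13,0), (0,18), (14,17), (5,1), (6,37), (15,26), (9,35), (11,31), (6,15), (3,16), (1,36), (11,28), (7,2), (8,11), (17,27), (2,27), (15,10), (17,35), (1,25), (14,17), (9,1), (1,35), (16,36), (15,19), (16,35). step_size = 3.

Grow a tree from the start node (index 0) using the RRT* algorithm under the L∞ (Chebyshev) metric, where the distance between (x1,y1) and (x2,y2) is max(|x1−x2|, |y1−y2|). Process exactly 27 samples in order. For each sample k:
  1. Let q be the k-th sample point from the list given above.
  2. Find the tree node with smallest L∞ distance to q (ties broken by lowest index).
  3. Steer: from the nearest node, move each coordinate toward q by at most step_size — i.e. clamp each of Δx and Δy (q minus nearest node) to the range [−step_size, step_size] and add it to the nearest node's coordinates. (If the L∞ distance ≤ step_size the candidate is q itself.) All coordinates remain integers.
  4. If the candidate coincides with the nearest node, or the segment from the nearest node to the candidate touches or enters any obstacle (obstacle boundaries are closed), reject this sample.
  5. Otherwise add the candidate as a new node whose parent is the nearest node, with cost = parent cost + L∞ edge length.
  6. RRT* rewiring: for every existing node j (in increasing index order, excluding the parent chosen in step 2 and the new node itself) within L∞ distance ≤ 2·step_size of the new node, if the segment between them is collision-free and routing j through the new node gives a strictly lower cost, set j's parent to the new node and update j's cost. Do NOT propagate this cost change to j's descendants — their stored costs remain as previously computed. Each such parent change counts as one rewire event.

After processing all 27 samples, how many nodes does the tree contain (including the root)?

Node count: 4

1. q=(0,23) nearest=0 d=21 new=(0,5) → add node 1 parent=0 cost=3
2. q=(14,25) nearest=1 d=20 new=(3,8) → blocked by [1,4]×[6,11], reject
3. q=(13,0) nearest=0 d=13 new=(3,0) → add node 2 parent=0 cost=3
4. q=(0,18) nearest=1 d=13 new=(0,8) → add node 3 parent=1 cost=6
5. q=(14,17) nearest=1 d=14 new=(3,8) → blocked by [1,4]×[6,11], reject
6. q=(5,1) nearest=2 d=2 new=(5,1) → blocked by [4,7]×[0,2], reject
7. q=(6,37) nearest=3 d=29 new=(3,11) → blocked by [1,4]×[6,11], reject
8. q=(15,26) nearest=3 d=18 new=(3,11) → blocked by [1,4]×[6,11], reject
9. q=(9,35) nearest=3 d=27 new=(3,11) → blocked by [1,4]×[6,11], reject
10. q=(11,31) nearest=3 d=23 new=(3,11) → blocked by [1,4]×[6,11], reject
11. q=(6,15) nearest=3 d=7 new=(3,11) → blocked by [1,4]×[6,11], reject
12. q=(3,16) nearest=3 d=8 new=(3,11) → blocked by [1,4]×[6,11], reject
13. q=(1,36) nearest=3 d=28 new=(1,11) → blocked by [1,4]×[6,11], reject
14. q=(11,28) nearest=3 d=20 new=(3,11) → blocked by [1,4]×[6,11], reject
15. q=(7,2) nearest=2 d=4 new=(6,2) → blocked by [4,7]×[0,2], reject
16. q=(8,11) nearest=1 d=8 new=(3,8) → blocked by [1,4]×[6,11], reject
17. q=(17,27) nearest=3 d=19 new=(3,11) → blocked by [1,4]×[6,11], reject
18. q=(2,27) nearest=3 d=19 new=(2,11) → blocked by [1,4]×[6,11], reject
19. q=(15,10) nearest=2 d=12 new=(6,3) → blocked by [4,7]×[0,2], reject
20. q=(17,35) nearest=3 d=27 new=(3,11) → blocked by [1,4]×[6,11], reject
21. q=(1,25) nearest=3 d=17 new=(1,11) → blocked by [1,4]×[6,11], reject
22. q=(14,17) nearest=1 d=14 new=(3,8) → blocked by [1,4]×[6,11], reject
23. q=(9,1) nearest=2 d=6 new=(6,1) → blocked by [4,7]×[0,2], reject
24. q=(1,35) nearest=3 d=27 new=(1,11) → blocked by [1,4]×[6,11], reject
25. q=(16,36) nearest=3 d=28 new=(3,11) → blocked by [1,4]×[6,11], reject
26. q=(15,19) nearest=1 d=15 new=(3,8) → blocked by [1,4]×[6,11], reject
27. q=(16,35) nearest=3 d=27 new=(3,11) → blocked by [1,4]×[6,11], reject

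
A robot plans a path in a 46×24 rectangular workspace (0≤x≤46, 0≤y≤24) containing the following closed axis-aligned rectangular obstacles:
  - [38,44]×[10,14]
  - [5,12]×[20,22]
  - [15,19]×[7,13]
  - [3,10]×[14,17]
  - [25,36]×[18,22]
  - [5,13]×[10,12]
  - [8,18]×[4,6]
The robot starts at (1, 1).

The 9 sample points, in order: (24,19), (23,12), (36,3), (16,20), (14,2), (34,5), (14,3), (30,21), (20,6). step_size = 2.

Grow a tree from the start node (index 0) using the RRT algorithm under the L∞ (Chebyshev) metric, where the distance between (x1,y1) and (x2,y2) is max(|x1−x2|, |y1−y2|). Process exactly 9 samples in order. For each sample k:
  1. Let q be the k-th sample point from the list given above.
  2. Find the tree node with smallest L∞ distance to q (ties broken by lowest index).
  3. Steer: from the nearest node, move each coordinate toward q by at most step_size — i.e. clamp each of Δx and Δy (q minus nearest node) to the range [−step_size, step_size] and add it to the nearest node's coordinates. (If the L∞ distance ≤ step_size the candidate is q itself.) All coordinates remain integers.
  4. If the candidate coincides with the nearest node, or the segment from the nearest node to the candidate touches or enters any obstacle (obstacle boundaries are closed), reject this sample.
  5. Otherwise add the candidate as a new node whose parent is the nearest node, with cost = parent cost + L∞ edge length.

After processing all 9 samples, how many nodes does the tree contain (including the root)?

Node count: 7

1. q=(24,19) nearest=0 d=23 new=(3,3) → add node 1 parent=0 cost=2
2. q=(23,12) nearest=1 d=20 new=(5,5) → add node 2 parent=1 cost=4
3. q=(36,3) nearest=2 d=31 new=(7,3) → add node 3 parent=2 cost=6
4. q=(16,20) nearest=2 d=15 new=(7,7) → add node 4 parent=2 cost=6
5. q=(14,2) nearest=3 d=7 new=(9,2) → add node 5 parent=3 cost=8
6. q=(34,5) nearest=5 d=25 new=(11,4) → blocked by [8,18]×[4,6], reject
7. q=(14,3) nearest=5 d=5 new=(11,3) → add node 6 parent=5 cost=10
8. q=(30,21) nearest=6 d=19 new=(13,5) → blocked by [8,18]×[4,6], reject
9. q=(20,6) nearest=6 d=9 new=(13,5) → blocked by [8,18]×[4,6], reject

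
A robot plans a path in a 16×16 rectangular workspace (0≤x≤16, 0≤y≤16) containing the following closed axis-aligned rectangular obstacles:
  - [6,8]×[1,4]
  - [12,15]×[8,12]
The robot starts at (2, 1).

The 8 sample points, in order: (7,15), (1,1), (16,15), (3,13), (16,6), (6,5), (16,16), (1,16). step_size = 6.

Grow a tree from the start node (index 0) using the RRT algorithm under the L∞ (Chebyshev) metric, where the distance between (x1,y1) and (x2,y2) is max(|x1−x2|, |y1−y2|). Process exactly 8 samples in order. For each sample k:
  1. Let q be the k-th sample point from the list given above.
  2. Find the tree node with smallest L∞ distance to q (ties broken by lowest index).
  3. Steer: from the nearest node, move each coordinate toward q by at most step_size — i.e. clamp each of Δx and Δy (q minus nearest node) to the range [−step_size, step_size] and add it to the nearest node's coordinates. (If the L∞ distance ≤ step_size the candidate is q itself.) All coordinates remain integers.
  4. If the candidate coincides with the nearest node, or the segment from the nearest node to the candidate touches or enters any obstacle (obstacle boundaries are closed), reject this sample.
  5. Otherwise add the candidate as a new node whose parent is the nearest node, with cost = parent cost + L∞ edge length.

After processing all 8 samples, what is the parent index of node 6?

Parent of node 6: 3

1. q=(7,15) nearest=0 d=14 new=(7,7) → add node 1 parent=0 cost=6
2. q=(1,1) nearest=0 d=1 new=(1,1) → add node 2 parent=0 cost=1
3. q=(16,15) nearest=1 d=9 new=(13,13) → blocked by [12,15]×[8,12], reject
4. q=(3,13) nearest=1 d=6 new=(3,13) → add node 3 parent=1 cost=12
5. q=(16,6) nearest=1 d=9 new=(13,6) → add node 4 parent=1 cost=12
6. q=(6,5) nearest=1 d=2 new=(6,5) → add node 5 parent=1 cost=8
7. q=(16,16) nearest=1 d=9 new=(13,13) → blocked by [12,15]×[8,12], reject
8. q=(1,16) nearest=3 d=3 new=(1,16) → add node 6 parent=3 cost=15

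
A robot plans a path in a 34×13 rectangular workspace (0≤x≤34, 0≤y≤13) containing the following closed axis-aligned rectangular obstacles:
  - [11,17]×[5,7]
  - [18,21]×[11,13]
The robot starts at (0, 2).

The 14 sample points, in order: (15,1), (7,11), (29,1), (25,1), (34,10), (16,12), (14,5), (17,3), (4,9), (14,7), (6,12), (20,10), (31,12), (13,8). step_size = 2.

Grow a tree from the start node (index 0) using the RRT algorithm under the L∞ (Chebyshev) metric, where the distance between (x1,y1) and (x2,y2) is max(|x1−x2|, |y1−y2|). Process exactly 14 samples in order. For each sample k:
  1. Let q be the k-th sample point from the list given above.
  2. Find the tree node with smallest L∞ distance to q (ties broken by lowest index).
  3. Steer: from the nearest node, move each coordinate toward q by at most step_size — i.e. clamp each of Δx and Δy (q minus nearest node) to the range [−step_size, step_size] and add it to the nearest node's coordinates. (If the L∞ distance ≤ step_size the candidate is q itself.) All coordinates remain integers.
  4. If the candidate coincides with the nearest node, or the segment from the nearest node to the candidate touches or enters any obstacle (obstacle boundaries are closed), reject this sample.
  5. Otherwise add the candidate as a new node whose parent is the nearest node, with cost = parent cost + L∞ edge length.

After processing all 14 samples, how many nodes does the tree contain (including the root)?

1. q=(15,1) nearest=0 d=15 new=(2,1) → add node 1 parent=0 cost=2
2. q=(7,11) nearest=0 d=9 new=(2,4) → add node 2 parent=0 cost=2
3. q=(29,1) nearest=1 d=27 new=(4,1) → add node 3 parent=1 cost=4
4. q=(25,1) nearest=3 d=21 new=(6,1) → add node 4 parent=3 cost=6
5. q=(34,10) nearest=4 d=28 new=(8,3) → add node 5 parent=4 cost=8
6. q=(16,12) nearest=5 d=9 new=(10,5) → add node 6 parent=5 cost=10
7. q=(14,5) nearest=6 d=4 new=(12,5) → blocked by [11,17]×[5,7], reject
8. q=(17,3) nearest=6 d=7 new=(12,3) → add node 7 parent=6 cost=12
9. q=(4,9) nearest=2 d=5 new=(4,6) → add node 8 parent=2 cost=4
10. q=(14,7) nearest=6 d=4 new=(12,7) → blocked by [11,17]×[5,7], reject
11. q=(6,12) nearest=8 d=6 new=(6,8) → add node 9 parent=8 cost=6
12. q=(20,10) nearest=7 d=8 new=(14,5) → blocked by [11,17]×[5,7], reject
13. q=(31,12) nearest=7 d=19 new=(14,5) → blocked by [11,17]×[5,7], reject
14. q=(13,8) nearest=6 d=3 new=(12,7) → blocked by [11,17]×[5,7], reject

Node count: 10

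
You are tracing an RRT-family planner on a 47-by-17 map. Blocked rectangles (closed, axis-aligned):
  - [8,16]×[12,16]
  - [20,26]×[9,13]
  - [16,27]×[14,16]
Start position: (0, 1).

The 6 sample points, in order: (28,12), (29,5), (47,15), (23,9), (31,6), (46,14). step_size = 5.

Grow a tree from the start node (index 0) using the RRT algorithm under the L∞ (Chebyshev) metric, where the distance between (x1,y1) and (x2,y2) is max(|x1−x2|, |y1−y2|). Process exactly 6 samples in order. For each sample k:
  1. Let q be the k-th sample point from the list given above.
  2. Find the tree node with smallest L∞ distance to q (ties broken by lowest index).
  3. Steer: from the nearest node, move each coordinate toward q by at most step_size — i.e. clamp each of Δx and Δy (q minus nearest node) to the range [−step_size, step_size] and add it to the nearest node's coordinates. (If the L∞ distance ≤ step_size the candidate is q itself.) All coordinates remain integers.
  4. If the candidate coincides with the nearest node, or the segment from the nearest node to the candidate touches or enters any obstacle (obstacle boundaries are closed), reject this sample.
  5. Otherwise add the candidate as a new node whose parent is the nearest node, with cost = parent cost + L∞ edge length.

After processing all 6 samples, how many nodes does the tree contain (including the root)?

1. q=(28,12) nearest=0 d=28 new=(5,6) → add node 1 parent=0 cost=5
2. q=(29,5) nearest=1 d=24 new=(10,5) → add node 2 parent=1 cost=10
3. q=(47,15) nearest=2 d=37 new=(15,10) → add node 3 parent=2 cost=15
4. q=(23,9) nearest=3 d=8 new=(20,9) → blocked by [20,26]×[9,13], reject
5. q=(31,6) nearest=3 d=16 new=(20,6) → add node 4 parent=3 cost=20
6. q=(46,14) nearest=4 d=26 new=(25,11) → blocked by [20,26]×[9,13], reject

Node count: 5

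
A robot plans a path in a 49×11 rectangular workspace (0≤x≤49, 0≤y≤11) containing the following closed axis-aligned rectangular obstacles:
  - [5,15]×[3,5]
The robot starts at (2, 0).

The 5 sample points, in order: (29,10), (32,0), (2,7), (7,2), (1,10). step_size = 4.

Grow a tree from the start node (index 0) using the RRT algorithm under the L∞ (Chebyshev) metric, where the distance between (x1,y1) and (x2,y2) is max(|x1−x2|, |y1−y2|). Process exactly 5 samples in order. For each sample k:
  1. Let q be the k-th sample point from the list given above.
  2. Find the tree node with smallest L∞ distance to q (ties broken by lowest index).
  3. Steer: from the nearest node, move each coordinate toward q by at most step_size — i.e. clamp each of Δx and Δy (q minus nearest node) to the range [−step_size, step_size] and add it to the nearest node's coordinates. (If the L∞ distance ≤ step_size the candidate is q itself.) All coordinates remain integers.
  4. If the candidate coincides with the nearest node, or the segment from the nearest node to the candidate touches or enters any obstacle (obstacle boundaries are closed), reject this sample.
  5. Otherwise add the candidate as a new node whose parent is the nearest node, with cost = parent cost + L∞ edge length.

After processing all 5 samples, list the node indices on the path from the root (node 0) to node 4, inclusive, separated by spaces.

Path: 0 2 4

1. q=(29,10) nearest=0 d=27 new=(6,4) → blocked by [5,15]×[3,5], reject
2. q=(32,0) nearest=0 d=30 new=(6,0) → add node 1 parent=0 cost=4
3. q=(2,7) nearest=0 d=7 new=(2,4) → add node 2 parent=0 cost=4
4. q=(7,2) nearest=1 d=2 new=(7,2) → add node 3 parent=1 cost=6
5. q=(1,10) nearest=2 d=6 new=(1,8) → add node 4 parent=2 cost=8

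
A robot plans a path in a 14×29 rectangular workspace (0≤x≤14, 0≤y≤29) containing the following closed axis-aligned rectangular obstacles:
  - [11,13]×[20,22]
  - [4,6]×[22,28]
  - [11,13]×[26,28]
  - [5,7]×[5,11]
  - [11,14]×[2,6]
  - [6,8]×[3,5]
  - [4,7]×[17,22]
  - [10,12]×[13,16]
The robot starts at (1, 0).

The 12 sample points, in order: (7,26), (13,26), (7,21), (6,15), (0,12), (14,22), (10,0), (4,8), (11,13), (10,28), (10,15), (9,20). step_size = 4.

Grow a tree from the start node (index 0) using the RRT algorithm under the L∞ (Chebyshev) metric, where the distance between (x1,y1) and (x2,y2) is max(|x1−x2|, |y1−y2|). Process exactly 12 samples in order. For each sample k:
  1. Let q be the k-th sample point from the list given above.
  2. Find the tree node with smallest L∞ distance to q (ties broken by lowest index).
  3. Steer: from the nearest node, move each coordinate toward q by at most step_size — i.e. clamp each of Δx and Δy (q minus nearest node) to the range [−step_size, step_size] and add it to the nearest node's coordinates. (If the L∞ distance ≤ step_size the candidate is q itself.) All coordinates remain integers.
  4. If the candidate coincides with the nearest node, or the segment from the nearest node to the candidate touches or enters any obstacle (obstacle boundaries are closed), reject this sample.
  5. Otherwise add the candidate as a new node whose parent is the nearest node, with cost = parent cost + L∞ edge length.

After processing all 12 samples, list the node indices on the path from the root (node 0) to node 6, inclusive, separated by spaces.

Path: 0 1 2 3 5 6

1. q=(7,26) nearest=0 d=26 new=(5,4) → add node 1 parent=0 cost=4
2. q=(13,26) nearest=1 d=22 new=(9,8) → blocked by [5,7]×[5,11], reject
3. q=(7,21) nearest=1 d=17 new=(7,8) → blocked by [5,7]×[5,11], reject
4. q=(6,15) nearest=1 d=11 new=(6,8) → blocked by [5,7]×[5,11], reject
5. q=(0,12) nearest=1 d=8 new=(1,8) → add node 2 parent=1 cost=8
6. q=(14,22) nearest=2 d=14 new=(5,12) → add node 3 parent=2 cost=12
7. q=(10,0) nearest=1 d=5 new=(9,0) → blocked by [6,8]×[3,5], reject
8. q=(4,8) nearest=2 d=3 new=(4,8) → add node 4 parent=2 cost=11
9. q=(11,13) nearest=3 d=6 new=(9,13) → add node 5 parent=3 cost=16
10. q=(10,28) nearest=5 d=15 new=(10,17) → add node 6 parent=5 cost=20
11. q=(10,15) nearest=5 d=2 new=(10,15) → blocked by [10,12]×[13,16], reject
12. q=(9,20) nearest=6 d=3 new=(9,20) → add node 7 parent=6 cost=23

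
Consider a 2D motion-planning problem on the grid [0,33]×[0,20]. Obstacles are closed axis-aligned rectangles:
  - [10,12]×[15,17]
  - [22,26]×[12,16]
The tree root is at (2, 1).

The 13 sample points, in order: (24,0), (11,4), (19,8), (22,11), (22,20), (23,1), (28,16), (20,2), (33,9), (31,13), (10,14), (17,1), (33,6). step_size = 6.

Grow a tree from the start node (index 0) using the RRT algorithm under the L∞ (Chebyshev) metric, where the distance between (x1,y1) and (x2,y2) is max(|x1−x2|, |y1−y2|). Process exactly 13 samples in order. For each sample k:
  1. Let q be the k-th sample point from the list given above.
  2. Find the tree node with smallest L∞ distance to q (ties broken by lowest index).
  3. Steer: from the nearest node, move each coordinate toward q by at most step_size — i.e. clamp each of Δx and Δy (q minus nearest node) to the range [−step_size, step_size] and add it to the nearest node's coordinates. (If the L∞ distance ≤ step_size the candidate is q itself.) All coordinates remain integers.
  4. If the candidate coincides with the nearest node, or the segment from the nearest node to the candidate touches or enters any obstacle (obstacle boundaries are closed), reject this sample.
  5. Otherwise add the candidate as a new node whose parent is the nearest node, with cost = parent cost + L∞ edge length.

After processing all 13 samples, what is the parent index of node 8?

Parent of node 8: 7

1. q=(24,0) nearest=0 d=22 new=(8,0) → add node 1 parent=0 cost=6
2. q=(11,4) nearest=1 d=4 new=(11,4) → add node 2 parent=1 cost=10
3. q=(19,8) nearest=2 d=8 new=(17,8) → add node 3 parent=2 cost=16
4. q=(22,11) nearest=3 d=5 new=(22,11) → add node 4 parent=3 cost=21
5. q=(22,20) nearest=4 d=9 new=(22,17) → blocked by [22,26]×[12,16], reject
6. q=(23,1) nearest=3 d=7 new=(23,2) → add node 5 parent=3 cost=22
7. q=(28,16) nearest=4 d=6 new=(28,16) → blocked by [22,26]×[12,16], reject
8. q=(20,2) nearest=5 d=3 new=(20,2) → add node 6 parent=5 cost=25
9. q=(33,9) nearest=5 d=10 new=(29,8) → add node 7 parent=5 cost=28
10. q=(31,13) nearest=7 d=5 new=(31,13) → add node 8 parent=7 cost=33
11. q=(10,14) nearest=3 d=7 new=(11,14) → add node 9 parent=3 cost=22
12. q=(17,1) nearest=6 d=3 new=(17,1) → add node 10 parent=6 cost=28
13. q=(33,6) nearest=7 d=4 new=(33,6) → add node 11 parent=7 cost=32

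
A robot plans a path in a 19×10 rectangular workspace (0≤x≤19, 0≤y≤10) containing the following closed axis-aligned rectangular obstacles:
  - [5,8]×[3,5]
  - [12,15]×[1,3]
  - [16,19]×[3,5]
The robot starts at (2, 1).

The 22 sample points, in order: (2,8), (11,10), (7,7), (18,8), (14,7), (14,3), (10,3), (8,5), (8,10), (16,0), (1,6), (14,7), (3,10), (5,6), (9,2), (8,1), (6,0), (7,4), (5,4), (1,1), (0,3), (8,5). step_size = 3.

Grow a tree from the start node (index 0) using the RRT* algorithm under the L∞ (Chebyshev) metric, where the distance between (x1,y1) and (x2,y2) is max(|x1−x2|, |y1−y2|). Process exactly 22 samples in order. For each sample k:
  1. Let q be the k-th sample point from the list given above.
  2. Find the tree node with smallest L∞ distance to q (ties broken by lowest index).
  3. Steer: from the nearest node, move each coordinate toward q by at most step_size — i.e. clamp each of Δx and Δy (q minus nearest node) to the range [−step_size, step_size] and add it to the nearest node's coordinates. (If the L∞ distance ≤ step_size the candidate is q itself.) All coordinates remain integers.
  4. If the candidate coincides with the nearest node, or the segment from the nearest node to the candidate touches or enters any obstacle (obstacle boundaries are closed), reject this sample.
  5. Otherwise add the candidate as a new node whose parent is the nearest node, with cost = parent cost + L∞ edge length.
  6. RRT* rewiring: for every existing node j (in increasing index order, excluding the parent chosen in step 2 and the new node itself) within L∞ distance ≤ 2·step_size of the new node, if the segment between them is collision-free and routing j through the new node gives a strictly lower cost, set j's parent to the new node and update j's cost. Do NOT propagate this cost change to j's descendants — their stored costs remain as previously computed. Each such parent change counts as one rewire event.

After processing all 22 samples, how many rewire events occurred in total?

Rewire events: 2

1. q=(2,8) nearest=0 d=7 new=(2,4) → add node 1 parent=0 cost=3
2. q=(11,10) nearest=0 d=9 new=(5,4) → blocked by [5,8]×[3,5], reject
3. q=(7,7) nearest=1 d=5 new=(5,7) → add node 2 parent=1 cost=6
4. q=(18,8) nearest=2 d=13 new=(8,8) → add node 3 parent=2 cost=9
5. q=(14,7) nearest=3 d=6 new=(11,7) → add node 4 parent=3 cost=12
6. q=(14,3) nearest=4 d=4 new=(14,4) → add node 5 parent=4 cost=15
7. q=(10,3) nearest=4 d=4 new=(10,4) → add node 6 parent=4 cost=15
8. q=(8,5) nearest=6 d=2 new=(8,5) → blocked by [5,8]×[3,5], reject
9. q=(8,10) nearest=3 d=2 new=(8,10) → add node 7 parent=3 cost=11
10. q=(16,0) nearest=5 d=4 new=(16,1) → blocked by [12,15]×[1,3], reject
11. q=(1,6) nearest=1 d=2 new=(1,6) → add node 8 parent=1 cost=5
12. q=(14,7) nearest=4 d=3 new=(14,7) → add node 9 parent=4 cost=15
13. q=(3,10) nearest=2 d=3 new=(3,10) → add node 10 parent=2 cost=9
14. q=(5,6) nearest=2 d=1 new=(5,6) → add node 11 parent=2 cost=7
15. q=(9,2) nearest=6 d=2 new=(9,2) → add node 12 parent=6 cost=17
16. q=(8,1) nearest=12 d=1 new=(8,1) → add node 13 parent=12 cost=18
17. q=(6,0) nearest=13 d=2 new=(6,0) → add node 14 parent=13 cost=20
18. q=(7,4) nearest=11 d=2 new=(7,4) → blocked by [5,8]×[3,5], reject
19. q=(5,4) nearest=11 d=2 new=(5,4) → blocked by [5,8]×[3,5], reject
20. q=(1,1) nearest=0 d=1 new=(1,1) → add node 15 parent=0 cost=1; rewire 11→15 (6<7); rewire 14→15 (6<20)
21. q=(0,3) nearest=0 d=2 new=(0,3) → add node 16 parent=0 cost=2
22. q=(8,5) nearest=6 d=2 new=(8,5) → blocked by [5,8]×[3,5], reject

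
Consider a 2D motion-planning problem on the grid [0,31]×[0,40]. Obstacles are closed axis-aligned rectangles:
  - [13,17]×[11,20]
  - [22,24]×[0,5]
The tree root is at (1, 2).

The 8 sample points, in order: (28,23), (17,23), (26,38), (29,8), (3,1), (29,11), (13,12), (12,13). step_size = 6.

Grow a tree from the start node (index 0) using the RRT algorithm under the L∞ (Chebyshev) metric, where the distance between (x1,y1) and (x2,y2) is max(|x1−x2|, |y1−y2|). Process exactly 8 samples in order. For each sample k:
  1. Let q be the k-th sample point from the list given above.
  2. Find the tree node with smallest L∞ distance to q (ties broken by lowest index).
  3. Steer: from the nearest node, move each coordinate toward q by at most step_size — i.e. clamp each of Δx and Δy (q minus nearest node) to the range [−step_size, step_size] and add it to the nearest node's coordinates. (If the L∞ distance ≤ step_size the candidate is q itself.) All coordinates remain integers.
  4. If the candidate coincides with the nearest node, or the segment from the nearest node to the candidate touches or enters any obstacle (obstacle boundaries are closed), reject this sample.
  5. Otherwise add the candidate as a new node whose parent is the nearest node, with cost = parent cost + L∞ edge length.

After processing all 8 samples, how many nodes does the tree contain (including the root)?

Node count: 6

1. q=(28,23) nearest=0 d=27 new=(7,8) → add node 1 parent=0 cost=6
2. q=(17,23) nearest=1 d=15 new=(13,14) → blocked by [13,17]×[11,20], reject
3. q=(26,38) nearest=1 d=30 new=(13,14) → blocked by [13,17]×[11,20], reject
4. q=(29,8) nearest=1 d=22 new=(13,8) → add node 2 parent=1 cost=12
5. q=(3,1) nearest=0 d=2 new=(3,1) → add node 3 parent=0 cost=2
6. q=(29,11) nearest=2 d=16 new=(19,11) → add node 4 parent=2 cost=18
7. q=(13,12) nearest=2 d=4 new=(13,12) → blocked by [13,17]×[11,20], reject
8. q=(12,13) nearest=1 d=5 new=(12,13) → add node 5 parent=1 cost=11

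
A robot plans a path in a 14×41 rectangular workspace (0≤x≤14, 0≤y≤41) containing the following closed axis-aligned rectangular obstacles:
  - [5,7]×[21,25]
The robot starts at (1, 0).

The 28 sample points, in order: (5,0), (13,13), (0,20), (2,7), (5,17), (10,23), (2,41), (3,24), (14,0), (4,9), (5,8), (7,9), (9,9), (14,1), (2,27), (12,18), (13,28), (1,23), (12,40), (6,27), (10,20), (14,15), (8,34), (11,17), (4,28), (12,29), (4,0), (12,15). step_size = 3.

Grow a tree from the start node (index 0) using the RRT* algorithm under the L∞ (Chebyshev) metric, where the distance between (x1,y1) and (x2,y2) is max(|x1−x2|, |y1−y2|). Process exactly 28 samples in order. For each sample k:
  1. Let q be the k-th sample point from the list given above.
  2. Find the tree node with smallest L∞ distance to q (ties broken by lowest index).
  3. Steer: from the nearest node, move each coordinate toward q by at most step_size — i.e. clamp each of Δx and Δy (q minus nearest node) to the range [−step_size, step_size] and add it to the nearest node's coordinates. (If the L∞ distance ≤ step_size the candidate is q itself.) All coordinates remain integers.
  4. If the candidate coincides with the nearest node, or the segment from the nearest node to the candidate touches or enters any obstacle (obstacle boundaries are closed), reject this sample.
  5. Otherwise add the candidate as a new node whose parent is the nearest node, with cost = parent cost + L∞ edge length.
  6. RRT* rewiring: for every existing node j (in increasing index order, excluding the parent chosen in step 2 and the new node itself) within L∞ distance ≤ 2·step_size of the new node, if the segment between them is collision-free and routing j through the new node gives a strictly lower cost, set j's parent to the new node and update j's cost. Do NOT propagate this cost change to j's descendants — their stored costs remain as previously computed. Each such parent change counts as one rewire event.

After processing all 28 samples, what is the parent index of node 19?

Parent of node 19: 18

1. q=(5,0) nearest=0 d=4 new=(4,0) → add node 1 parent=0 cost=3
2. q=(13,13) nearest=0 d=13 new=(4,3) → add node 2 parent=0 cost=3
3. q=(0,20) nearest=2 d=17 new=(1,6) → add node 3 parent=2 cost=6
4. q=(2,7) nearest=3 d=1 new=(2,7) → add node 4 parent=3 cost=7
5. q=(5,17) nearest=4 d=10 new=(5,10) → add node 5 parent=4 cost=10
6. q=(10,23) nearest=5 d=13 new=(8,13) → add node 6 parent=5 cost=13
7. q=(2,41) nearest=6 d=28 new=(5,16) → add node 7 parent=6 cost=16
8. q=(3,24) nearest=7 d=8 new=(3,19) → add node 8 parent=7 cost=19
9. q=(14,0) nearest=1 d=10 new=(7,0) → add node 9 parent=1 cost=6
10. q=(4,9) nearest=5 d=1 new=(4,9) → add node 10 parent=5 cost=11
11. q=(5,8) nearest=10 d=1 new=(5,8) → add node 11 parent=10 cost=12
12. q=(7,9) nearest=5 d=2 new=(7,9) → add node 12 parent=5 cost=12
13. q=(9,9) nearest=12 d=2 new=(9,9) → add node 13 parent=12 cost=14
14. q=(14,1) nearest=9 d=7 new=(10,1) → add node 14 parent=9 cost=9
15. q=(2,27) nearest=8 d=8 new=(2,22) → add node 15 parent=8 cost=22
16. q=(12,18) nearest=6 d=5 new=(11,16) → add node 16 parent=6 cost=16
17. q=(13,28) nearest=8 d=10 new=(6,22) → blocked by [5,7]×[21,25], reject
18. q=(1,23) nearest=15 d=1 new=(1,23) → add node 17 parent=15 cost=23
19. q=(12,40) nearest=17 d=17 new=(4,26) → add node 18 parent=17 cost=26
20. q=(6,27) nearest=18 d=2 new=(6,27) → add node 19 parent=18 cost=28
21. q=(10,20) nearest=16 d=4 new=(10,19) → add node 20 parent=16 cost=19
22. q=(14,15) nearest=16 d=3 new=(14,15) → add node 21 parent=16 cost=19
23. q=(8,34) nearest=19 d=7 new=(8,30) → add node 22 parent=19 cost=31
24. q=(11,17) nearest=16 d=1 new=(11,17) → add node 23 parent=16 cost=17
25. q=(4,28) nearest=18 d=2 new=(4,28) → add node 24 parent=18 cost=28
26. q=(12,29) nearest=22 d=4 new=(11,29) → add node 25 parent=22 cost=34
27. q=(4,0) nearest=1 d=0 → coincident, reject
28. q=(12,15) nearest=16 d=1 new=(12,15) → add node 26 parent=16 cost=17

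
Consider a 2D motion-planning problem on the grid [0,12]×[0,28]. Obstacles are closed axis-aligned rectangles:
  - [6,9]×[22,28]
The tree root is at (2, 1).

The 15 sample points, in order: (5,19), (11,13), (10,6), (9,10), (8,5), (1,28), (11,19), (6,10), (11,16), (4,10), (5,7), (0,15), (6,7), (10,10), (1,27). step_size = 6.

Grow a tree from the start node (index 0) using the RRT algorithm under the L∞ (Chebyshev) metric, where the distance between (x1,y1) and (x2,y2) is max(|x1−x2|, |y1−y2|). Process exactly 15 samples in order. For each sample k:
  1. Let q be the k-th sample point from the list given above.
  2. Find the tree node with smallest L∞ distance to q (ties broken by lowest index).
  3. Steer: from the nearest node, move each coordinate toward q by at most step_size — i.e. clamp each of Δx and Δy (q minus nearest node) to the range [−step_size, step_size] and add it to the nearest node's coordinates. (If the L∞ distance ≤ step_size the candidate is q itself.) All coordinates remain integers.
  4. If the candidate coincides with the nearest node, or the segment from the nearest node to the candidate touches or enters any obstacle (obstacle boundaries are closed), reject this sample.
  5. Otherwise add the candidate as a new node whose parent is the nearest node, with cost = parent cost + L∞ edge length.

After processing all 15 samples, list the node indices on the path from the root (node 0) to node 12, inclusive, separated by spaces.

1. q=(5,19) nearest=0 d=18 new=(5,7) → add node 1 parent=0 cost=6
2. q=(11,13) nearest=1 d=6 new=(11,13) → add node 2 parent=1 cost=12
3. q=(10,6) nearest=1 d=5 new=(10,6) → add node 3 parent=1 cost=11
4. q=(9,10) nearest=2 d=3 new=(9,10) → add node 4 parent=2 cost=15
5. q=(8,5) nearest=3 d=2 new=(8,5) → add node 5 parent=3 cost=13
6. q=(1,28) nearest=2 d=15 new=(5,19) → add node 6 parent=2 cost=18
7. q=(11,19) nearest=2 d=6 new=(11,19) → add node 7 parent=2 cost=18
8. q=(6,10) nearest=1 d=3 new=(6,10) → add node 8 parent=1 cost=9
9. q=(11,16) nearest=2 d=3 new=(11,16) → add node 9 parent=2 cost=15
10. q=(4,10) nearest=8 d=2 new=(4,10) → add node 10 parent=8 cost=11
11. q=(5,7) nearest=1 d=0 → coincident, reject
12. q=(0,15) nearest=6 d=5 new=(0,15) → add node 11 parent=6 cost=23
13. q=(6,7) nearest=1 d=1 new=(6,7) → add node 12 parent=1 cost=7
14. q=(10,10) nearest=4 d=1 new=(10,10) → add node 13 parent=4 cost=16
15. q=(1,27) nearest=6 d=8 new=(1,25) → add node 14 parent=6 cost=24

Path: 0 1 12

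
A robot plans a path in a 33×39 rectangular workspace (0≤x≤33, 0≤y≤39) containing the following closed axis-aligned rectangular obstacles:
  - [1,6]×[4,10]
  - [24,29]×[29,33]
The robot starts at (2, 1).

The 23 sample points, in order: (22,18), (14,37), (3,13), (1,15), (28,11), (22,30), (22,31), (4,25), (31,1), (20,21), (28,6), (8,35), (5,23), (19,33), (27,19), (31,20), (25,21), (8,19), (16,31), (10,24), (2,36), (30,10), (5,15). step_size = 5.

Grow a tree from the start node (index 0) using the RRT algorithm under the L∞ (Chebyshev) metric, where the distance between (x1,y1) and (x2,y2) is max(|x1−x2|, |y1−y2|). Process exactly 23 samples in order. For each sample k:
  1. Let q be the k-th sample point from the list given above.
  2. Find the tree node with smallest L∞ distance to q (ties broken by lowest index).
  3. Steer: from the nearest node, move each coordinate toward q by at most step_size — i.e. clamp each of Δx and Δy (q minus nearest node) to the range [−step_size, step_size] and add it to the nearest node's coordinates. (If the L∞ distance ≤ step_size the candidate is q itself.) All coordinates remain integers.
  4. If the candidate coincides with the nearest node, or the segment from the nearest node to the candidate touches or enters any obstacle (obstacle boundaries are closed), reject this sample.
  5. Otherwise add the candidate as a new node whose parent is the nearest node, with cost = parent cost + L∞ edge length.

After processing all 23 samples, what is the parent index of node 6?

Parent of node 6: 2

1. q=(22,18) nearest=0 d=20 new=(7,6) → blocked by [1,6]×[4,10], reject
2. q=(14,37) nearest=0 d=36 new=(7,6) → blocked by [1,6]×[4,10], reject
3. q=(3,13) nearest=0 d=12 new=(3,6) → blocked by [1,6]×[4,10], reject
4. q=(1,15) nearest=0 d=14 new=(1,6) → blocked by [1,6]×[4,10], reject
5. q=(28,11) nearest=0 d=26 new=(7,6) → blocked by [1,6]×[4,10], reject
6. q=(22,30) nearest=0 d=29 new=(7,6) → blocked by [1,6]×[4,10], reject
7. q=(22,31) nearest=0 d=30 new=(7,6) → blocked by [1,6]×[4,10], reject
8. q=(4,25) nearest=0 d=24 new=(4,6) → blocked by [1,6]×[4,10], reject
9. q=(31,1) nearest=0 d=29 new=(7,1) → add node 1 parent=0 cost=5
10. q=(20,21) nearest=0 d=20 new=(7,6) → blocked by [1,6]×[4,10], reject
11. q=(28,6) nearest=1 d=21 new=(12,6) → add node 2 parent=1 cost=10
12. q=(8,35) nearest=2 d=29 new=(8,11) → add node 3 parent=2 cost=15
13. q=(5,23) nearest=3 d=12 new=(5,16) → add node 4 parent=3 cost=20
14. q=(19,33) nearest=4 d=17 new=(10,21) → add node 5 parent=4 cost=25
15. q=(27,19) nearest=2 d=15 new=(17,11) → add node 6 parent=2 cost=15
16. q=(31,20) nearest=6 d=14 new=(22,16) → add node 7 parent=6 cost=20
17. q=(25,21) nearest=7 d=5 new=(25,21) → add node 8 parent=7 cost=25
18. q=(8,19) nearest=5 d=2 new=(8,19) → add node 9 parent=5 cost=27
19. q=(16,31) nearest=5 d=10 new=(15,26) → add node 10 parent=5 cost=30
20. q=(10,24) nearest=5 d=3 new=(10,24) → add node 11 parent=5 cost=28
21. q=(2,36) nearest=11 d=12 new=(5,29) → add node 12 parent=11 cost=33
22. q=(30,10) nearest=7 d=8 new=(27,11) → add node 13 parent=7 cost=25
23. q=(5,15) nearest=4 d=1 new=(5,15) → add node 14 parent=4 cost=21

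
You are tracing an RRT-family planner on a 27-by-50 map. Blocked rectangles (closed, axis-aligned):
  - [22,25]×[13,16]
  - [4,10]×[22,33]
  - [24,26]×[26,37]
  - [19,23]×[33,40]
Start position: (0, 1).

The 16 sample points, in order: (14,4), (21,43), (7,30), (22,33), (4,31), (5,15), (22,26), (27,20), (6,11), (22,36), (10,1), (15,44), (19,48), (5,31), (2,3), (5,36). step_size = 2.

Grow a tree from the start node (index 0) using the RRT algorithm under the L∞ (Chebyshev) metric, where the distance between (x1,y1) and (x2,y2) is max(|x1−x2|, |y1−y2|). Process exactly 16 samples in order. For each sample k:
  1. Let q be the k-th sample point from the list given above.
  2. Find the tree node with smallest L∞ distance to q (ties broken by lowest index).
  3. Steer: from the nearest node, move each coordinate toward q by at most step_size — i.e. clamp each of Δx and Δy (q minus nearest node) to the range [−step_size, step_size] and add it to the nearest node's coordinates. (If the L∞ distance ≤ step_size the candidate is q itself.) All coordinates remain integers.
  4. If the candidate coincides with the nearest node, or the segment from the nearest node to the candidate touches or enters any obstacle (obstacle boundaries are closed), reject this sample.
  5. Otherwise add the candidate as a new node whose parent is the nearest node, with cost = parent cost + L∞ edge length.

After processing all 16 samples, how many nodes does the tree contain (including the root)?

Node count: 14

1. q=(14,4) nearest=0 d=14 new=(2,3) → add node 1 parent=0 cost=2
2. q=(21,43) nearest=1 d=40 new=(4,5) → add node 2 parent=1 cost=4
3. q=(7,30) nearest=2 d=25 new=(6,7) → add node 3 parent=2 cost=6
4. q=(22,33) nearest=3 d=26 new=(8,9) → add node 4 parent=3 cost=8
5. q=(4,31) nearest=4 d=22 new=(6,11) → add node 5 parent=4 cost=10
6. q=(5,15) nearest=5 d=4 new=(5,13) → add node 6 parent=5 cost=12
7. q=(22,26) nearest=5 d=16 new=(8,13) → add node 7 parent=5 cost=12
8. q=(27,20) nearest=4 d=19 new=(10,11) → add node 8 parent=4 cost=10
9. q=(6,11) nearest=5 d=0 → coincident, reject
10. q=(22,36) nearest=6 d=23 new=(7,15) → add node 9 parent=6 cost=14
11. q=(10,1) nearest=2 d=6 new=(6,3) → add node 10 parent=2 cost=6
12. q=(15,44) nearest=9 d=29 new=(9,17) → add node 11 parent=9 cost=16
13. q=(19,48) nearest=11 d=31 new=(11,19) → add node 12 parent=11 cost=18
14. q=(5,31) nearest=12 d=12 new=(9,21) → add node 13 parent=12 cost=20
15. q=(2,3) nearest=1 d=0 → coincident, reject
16. q=(5,36) nearest=13 d=15 new=(7,23) → blocked by [4,10]×[22,33], reject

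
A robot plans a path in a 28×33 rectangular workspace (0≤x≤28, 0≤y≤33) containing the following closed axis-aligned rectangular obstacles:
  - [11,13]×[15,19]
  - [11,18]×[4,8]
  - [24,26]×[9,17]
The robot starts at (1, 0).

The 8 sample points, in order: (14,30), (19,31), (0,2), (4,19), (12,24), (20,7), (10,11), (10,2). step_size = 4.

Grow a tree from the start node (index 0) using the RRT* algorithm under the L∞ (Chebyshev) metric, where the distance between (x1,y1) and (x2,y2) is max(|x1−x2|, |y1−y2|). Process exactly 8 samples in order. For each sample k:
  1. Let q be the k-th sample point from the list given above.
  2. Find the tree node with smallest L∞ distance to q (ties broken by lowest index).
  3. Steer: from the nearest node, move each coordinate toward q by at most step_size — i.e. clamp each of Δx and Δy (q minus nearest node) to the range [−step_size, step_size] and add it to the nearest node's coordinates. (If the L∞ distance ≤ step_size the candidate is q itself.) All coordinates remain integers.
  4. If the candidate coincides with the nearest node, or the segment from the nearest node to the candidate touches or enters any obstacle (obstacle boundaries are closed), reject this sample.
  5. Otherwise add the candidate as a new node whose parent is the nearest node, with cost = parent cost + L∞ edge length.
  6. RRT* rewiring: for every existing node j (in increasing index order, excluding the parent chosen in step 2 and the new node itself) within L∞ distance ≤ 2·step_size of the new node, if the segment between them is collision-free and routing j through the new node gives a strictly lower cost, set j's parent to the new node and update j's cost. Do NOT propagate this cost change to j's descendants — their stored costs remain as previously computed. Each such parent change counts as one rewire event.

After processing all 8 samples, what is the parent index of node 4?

1. q=(14,30) nearest=0 d=30 new=(5,4) → add node 1 parent=0 cost=4
2. q=(19,31) nearest=1 d=27 new=(9,8) → add node 2 parent=1 cost=8
3. q=(0,2) nearest=0 d=2 new=(0,2) → add node 3 parent=0 cost=2
4. q=(4,19) nearest=2 d=11 new=(5,12) → add node 4 parent=2 cost=12
5. q=(12,24) nearest=4 d=12 new=(9,16) → add node 5 parent=4 cost=16
6. q=(20,7) nearest=2 d=11 new=(13,7) → blocked by [11,18]×[4,8], reject
7. q=(10,11) nearest=2 d=3 new=(10,11) → add node 6 parent=2 cost=11
8. q=(10,2) nearest=1 d=5 new=(9,2) → add node 7 parent=1 cost=8

Parent of node 4: 2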